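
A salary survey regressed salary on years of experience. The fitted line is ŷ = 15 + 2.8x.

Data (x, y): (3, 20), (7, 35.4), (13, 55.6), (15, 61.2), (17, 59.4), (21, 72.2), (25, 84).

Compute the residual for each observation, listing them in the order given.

-3.4, 0.8, 4.2, 4.2, -3.2, -1.6, -1

x=3: ŷ = 15 + 2.8·3 = 23.4; e = 20 − 23.4 = -3.4
x=7: ŷ = 15 + 2.8·7 = 34.6; e = 35.4 − 34.6 = 0.8
x=13: ŷ = 15 + 2.8·13 = 51.4; e = 55.6 − 51.4 = 4.2
x=15: ŷ = 15 + 2.8·15 = 57; e = 61.2 − 57 = 4.2
x=17: ŷ = 15 + 2.8·17 = 62.6; e = 59.4 − 62.6 = -3.2
x=21: ŷ = 15 + 2.8·21 = 73.8; e = 72.2 − 73.8 = -1.6
x=25: ŷ = 15 + 2.8·25 = 85; e = 84 − 85 = -1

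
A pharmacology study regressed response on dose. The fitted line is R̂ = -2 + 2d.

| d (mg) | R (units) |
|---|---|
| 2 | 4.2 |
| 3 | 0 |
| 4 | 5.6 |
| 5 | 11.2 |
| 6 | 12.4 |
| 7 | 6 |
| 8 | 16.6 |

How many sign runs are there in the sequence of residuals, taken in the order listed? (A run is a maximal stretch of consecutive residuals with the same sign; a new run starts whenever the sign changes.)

d=2: R̂ = -2 + 2·2 = 2; e = 4.2 − 2 = 2.2
d=3: R̂ = -2 + 2·3 = 4; e = 0 − 4 = -4
d=4: R̂ = -2 + 2·4 = 6; e = 5.6 − 6 = -0.4
d=5: R̂ = -2 + 2·5 = 8; e = 11.2 − 8 = 3.2
d=6: R̂ = -2 + 2·6 = 10; e = 12.4 − 10 = 2.4
d=7: R̂ = -2 + 2·7 = 12; e = 6 − 12 = -6
d=8: R̂ = -2 + 2·8 = 14; e = 16.6 − 14 = 2.6
Signs: + − − + + − +
Runs: +×1, −×2, +×2, −×1, +×1 → 5

5 runs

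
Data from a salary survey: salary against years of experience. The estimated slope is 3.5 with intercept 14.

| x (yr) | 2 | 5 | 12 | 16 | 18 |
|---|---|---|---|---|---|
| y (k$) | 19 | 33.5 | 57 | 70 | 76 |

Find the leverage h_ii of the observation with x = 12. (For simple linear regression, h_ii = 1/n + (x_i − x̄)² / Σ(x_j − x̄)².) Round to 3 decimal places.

x̄ = (2 + 5 + 12 + 16 + 18)/5 = 10.6
Σ(x − x̄)² = 73.96 + 31.36 + 1.96 + 29.16 + 54.76 = 191.2
h = 1/5 + (1.4)²/191.2 = 0.2 + 0.010251 = 0.210

h = 0.210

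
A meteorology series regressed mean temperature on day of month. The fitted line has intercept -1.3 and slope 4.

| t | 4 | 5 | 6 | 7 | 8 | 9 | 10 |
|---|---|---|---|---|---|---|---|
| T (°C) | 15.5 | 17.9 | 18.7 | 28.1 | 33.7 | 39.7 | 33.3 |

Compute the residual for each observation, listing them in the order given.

0.8, -0.8, -4, 1.4, 3, 5, -5.4

t=4: ŷ = -1.3 + 4·4 = 14.7; r = 15.5 − 14.7 = 0.8
t=5: ŷ = -1.3 + 4·5 = 18.7; r = 17.9 − 18.7 = -0.8
t=6: ŷ = -1.3 + 4·6 = 22.7; r = 18.7 − 22.7 = -4
t=7: ŷ = -1.3 + 4·7 = 26.7; r = 28.1 − 26.7 = 1.4
t=8: ŷ = -1.3 + 4·8 = 30.7; r = 33.7 − 30.7 = 3
t=9: ŷ = -1.3 + 4·9 = 34.7; r = 39.7 − 34.7 = 5
t=10: ŷ = -1.3 + 4·10 = 38.7; r = 33.3 − 38.7 = -5.4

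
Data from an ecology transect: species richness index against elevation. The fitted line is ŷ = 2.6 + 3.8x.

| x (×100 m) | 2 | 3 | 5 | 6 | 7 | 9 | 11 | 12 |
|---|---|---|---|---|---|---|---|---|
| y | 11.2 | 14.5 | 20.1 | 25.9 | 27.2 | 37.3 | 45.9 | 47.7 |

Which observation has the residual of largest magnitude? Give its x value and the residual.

x=2: ŷ = 2.6 + 3.8·2 = 10.2; e = 11.2 − 10.2 = 1
x=3: ŷ = 2.6 + 3.8·3 = 14; e = 14.5 − 14 = 0.5
x=5: ŷ = 2.6 + 3.8·5 = 21.6; e = 20.1 − 21.6 = -1.5
x=6: ŷ = 2.6 + 3.8·6 = 25.4; e = 25.9 − 25.4 = 0.5
x=7: ŷ = 2.6 + 3.8·7 = 29.2; e = 27.2 − 29.2 = -2
x=9: ŷ = 2.6 + 3.8·9 = 36.8; e = 37.3 − 36.8 = 0.5
x=11: ŷ = 2.6 + 3.8·11 = 44.4; e = 45.9 − 44.4 = 1.5
x=12: ŷ = 2.6 + 3.8·12 = 48.2; e = 47.7 − 48.2 = -0.5
Largest |e| is 2 at x = 7, residual -2.

x = 7, e = -2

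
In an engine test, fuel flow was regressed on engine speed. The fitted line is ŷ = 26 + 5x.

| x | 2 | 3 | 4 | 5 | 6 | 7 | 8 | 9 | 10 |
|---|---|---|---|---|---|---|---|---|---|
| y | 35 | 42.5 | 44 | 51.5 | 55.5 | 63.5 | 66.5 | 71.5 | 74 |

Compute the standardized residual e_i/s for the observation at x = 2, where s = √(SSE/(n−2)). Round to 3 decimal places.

x=2: ŷ = 26 + 5·2 = 36; e = 35 − 36 = -1
x=3: ŷ = 26 + 5·3 = 41; e = 42.5 − 41 = 1.5
x=4: ŷ = 26 + 5·4 = 46; e = 44 − 46 = -2
x=5: ŷ = 26 + 5·5 = 51; e = 51.5 − 51 = 0.5
x=6: ŷ = 26 + 5·6 = 56; e = 55.5 − 56 = -0.5
x=7: ŷ = 26 + 5·7 = 61; e = 63.5 − 61 = 2.5
x=8: ŷ = 26 + 5·8 = 66; e = 66.5 − 66 = 0.5
x=9: ŷ = 26 + 5·9 = 71; e = 71.5 − 71 = 0.5
x=10: ŷ = 26 + 5·10 = 76; e = 74 − 76 = -2
SSE = 1 + 2.25 + 4 + 0.25 + 0.25 + 6.25 + 0.25 + 0.25 + 4 = 18.5
s = √(18.5/7) = 1.62569
e/s = -1 / 1.62569 = -0.615

-0.615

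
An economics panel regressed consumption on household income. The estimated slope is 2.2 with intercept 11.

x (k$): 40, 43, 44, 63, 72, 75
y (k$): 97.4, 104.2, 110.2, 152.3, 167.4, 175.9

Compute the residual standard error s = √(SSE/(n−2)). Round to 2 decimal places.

s = 2.32

x=40: ŷ = 11 + 2.2·40 = 99; e = 97.4 − 99 = -1.6
x=43: ŷ = 11 + 2.2·43 = 105.6; e = 104.2 − 105.6 = -1.4
x=44: ŷ = 11 + 2.2·44 = 107.8; e = 110.2 − 107.8 = 2.4
x=63: ŷ = 11 + 2.2·63 = 149.6; e = 152.3 − 149.6 = 2.7
x=72: ŷ = 11 + 2.2·72 = 169.4; e = 167.4 − 169.4 = -2
x=75: ŷ = 11 + 2.2·75 = 176; e = 175.9 − 176 = -0.1
SSE = 2.56 + 1.96 + 5.76 + 7.29 + 4 + 0.01 = 21.58
s = √(21.58/4) = √5.395 ≈ 2.32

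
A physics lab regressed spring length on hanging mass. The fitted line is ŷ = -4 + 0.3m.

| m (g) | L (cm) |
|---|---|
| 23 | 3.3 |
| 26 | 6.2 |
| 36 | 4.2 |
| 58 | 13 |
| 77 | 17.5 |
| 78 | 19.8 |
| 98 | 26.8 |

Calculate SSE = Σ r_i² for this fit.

m=23: ŷ = -4 + 0.3·23 = 2.9; r = 3.3 − 2.9 = 0.4
m=26: ŷ = -4 + 0.3·26 = 3.8; r = 6.2 − 3.8 = 2.4
m=36: ŷ = -4 + 0.3·36 = 6.8; r = 4.2 − 6.8 = -2.6
m=58: ŷ = -4 + 0.3·58 = 13.4; r = 13 − 13.4 = -0.4
m=77: ŷ = -4 + 0.3·77 = 19.1; r = 17.5 − 19.1 = -1.6
m=78: ŷ = -4 + 0.3·78 = 19.4; r = 19.8 − 19.4 = 0.4
m=98: ŷ = -4 + 0.3·98 = 25.4; r = 26.8 − 25.4 = 1.4
SSE = 0.16 + 5.76 + 6.76 + 0.16 + 2.56 + 0.16 + 1.96 = 17.52

SSE = 17.52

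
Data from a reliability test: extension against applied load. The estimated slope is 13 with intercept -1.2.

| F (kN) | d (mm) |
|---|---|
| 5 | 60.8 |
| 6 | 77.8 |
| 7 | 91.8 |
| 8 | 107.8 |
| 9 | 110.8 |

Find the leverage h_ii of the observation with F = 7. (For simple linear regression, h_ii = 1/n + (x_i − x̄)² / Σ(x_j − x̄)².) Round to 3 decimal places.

F̄ = (5 + 6 + 7 + 8 + 9)/5 = 7
Σ(F − F̄)² = 4 + 1 + 0 + 1 + 4 = 10
h = 1/5 + (0)²/10 = 0.2 + 0 = 0.200

h = 0.200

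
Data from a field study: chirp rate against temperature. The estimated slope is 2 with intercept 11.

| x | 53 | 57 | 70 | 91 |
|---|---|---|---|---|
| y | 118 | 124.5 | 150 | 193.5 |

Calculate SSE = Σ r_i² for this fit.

x=53: ŷ = 11 + 2·53 = 117; r = 118 − 117 = 1
x=57: ŷ = 11 + 2·57 = 125; r = 124.5 − 125 = -0.5
x=70: ŷ = 11 + 2·70 = 151; r = 150 − 151 = -1
x=91: ŷ = 11 + 2·91 = 193; r = 193.5 − 193 = 0.5
SSE = 1 + 0.25 + 1 + 0.25 = 2.5

SSE = 2.5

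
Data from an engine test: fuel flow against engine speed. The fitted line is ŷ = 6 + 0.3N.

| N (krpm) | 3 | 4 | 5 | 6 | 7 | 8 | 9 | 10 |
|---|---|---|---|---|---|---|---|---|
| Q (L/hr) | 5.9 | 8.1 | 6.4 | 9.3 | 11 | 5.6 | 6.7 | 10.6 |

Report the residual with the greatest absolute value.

N=3: ŷ = 6 + 0.3·3 = 6.9; r = 5.9 − 6.9 = -1
N=4: ŷ = 6 + 0.3·4 = 7.2; r = 8.1 − 7.2 = 0.9
N=5: ŷ = 6 + 0.3·5 = 7.5; r = 6.4 − 7.5 = -1.1
N=6: ŷ = 6 + 0.3·6 = 7.8; r = 9.3 − 7.8 = 1.5
N=7: ŷ = 6 + 0.3·7 = 8.1; r = 11 − 8.1 = 2.9
N=8: ŷ = 6 + 0.3·8 = 8.4; r = 5.6 − 8.4 = -2.8
N=9: ŷ = 6 + 0.3·9 = 8.7; r = 6.7 − 8.7 = -2
N=10: ŷ = 6 + 0.3·10 = 9; r = 10.6 − 9 = 1.6
Largest |r| is 2.9 at N = 7, residual 2.9.

r = 2.9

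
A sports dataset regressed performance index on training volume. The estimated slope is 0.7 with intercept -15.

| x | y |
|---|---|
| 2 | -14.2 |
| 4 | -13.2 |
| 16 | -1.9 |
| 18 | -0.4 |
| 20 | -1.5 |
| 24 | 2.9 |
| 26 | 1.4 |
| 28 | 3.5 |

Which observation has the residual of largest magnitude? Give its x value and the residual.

x = 18, e = 2

x=2: ŷ = -15 + 0.7·2 = -13.6; e = -14.2 − (-13.6) = -0.6
x=4: ŷ = -15 + 0.7·4 = -12.2; e = -13.2 − (-12.2) = -1
x=16: ŷ = -15 + 0.7·16 = -3.8; e = -1.9 − (-3.8) = 1.9
x=18: ŷ = -15 + 0.7·18 = -2.4; e = -0.4 − (-2.4) = 2
x=20: ŷ = -15 + 0.7·20 = -1; e = -1.5 − (-1) = -0.5
x=24: ŷ = -15 + 0.7·24 = 1.8; e = 2.9 − 1.8 = 1.1
x=26: ŷ = -15 + 0.7·26 = 3.2; e = 1.4 − 3.2 = -1.8
x=28: ŷ = -15 + 0.7·28 = 4.6; e = 3.5 − 4.6 = -1.1
Largest |e| is 2 at x = 18, residual 2.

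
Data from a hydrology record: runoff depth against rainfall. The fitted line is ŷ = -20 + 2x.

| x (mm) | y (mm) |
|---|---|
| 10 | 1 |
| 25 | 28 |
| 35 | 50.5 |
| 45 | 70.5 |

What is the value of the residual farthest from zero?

e = -2

x=10: ŷ = -20 + 2·10 = 0; e = 1 − 0 = 1
x=25: ŷ = -20 + 2·25 = 30; e = 28 − 30 = -2
x=35: ŷ = -20 + 2·35 = 50; e = 50.5 − 50 = 0.5
x=45: ŷ = -20 + 2·45 = 70; e = 70.5 − 70 = 0.5
Largest |e| is 2 at x = 25, residual -2.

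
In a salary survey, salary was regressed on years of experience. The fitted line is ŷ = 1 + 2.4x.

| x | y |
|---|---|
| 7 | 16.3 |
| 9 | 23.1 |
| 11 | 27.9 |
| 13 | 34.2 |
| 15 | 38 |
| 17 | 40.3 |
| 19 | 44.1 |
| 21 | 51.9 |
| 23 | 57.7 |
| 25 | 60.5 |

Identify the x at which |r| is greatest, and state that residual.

x = 19, r = -2.5

x=7: ŷ = 1 + 2.4·7 = 17.8; r = 16.3 − 17.8 = -1.5
x=9: ŷ = 1 + 2.4·9 = 22.6; r = 23.1 − 22.6 = 0.5
x=11: ŷ = 1 + 2.4·11 = 27.4; r = 27.9 − 27.4 = 0.5
x=13: ŷ = 1 + 2.4·13 = 32.2; r = 34.2 − 32.2 = 2
x=15: ŷ = 1 + 2.4·15 = 37; r = 38 − 37 = 1
x=17: ŷ = 1 + 2.4·17 = 41.8; r = 40.3 − 41.8 = -1.5
x=19: ŷ = 1 + 2.4·19 = 46.6; r = 44.1 − 46.6 = -2.5
x=21: ŷ = 1 + 2.4·21 = 51.4; r = 51.9 − 51.4 = 0.5
x=23: ŷ = 1 + 2.4·23 = 56.2; r = 57.7 − 56.2 = 1.5
x=25: ŷ = 1 + 2.4·25 = 61; r = 60.5 − 61 = -0.5
Largest |r| is 2.5 at x = 19, residual -2.5.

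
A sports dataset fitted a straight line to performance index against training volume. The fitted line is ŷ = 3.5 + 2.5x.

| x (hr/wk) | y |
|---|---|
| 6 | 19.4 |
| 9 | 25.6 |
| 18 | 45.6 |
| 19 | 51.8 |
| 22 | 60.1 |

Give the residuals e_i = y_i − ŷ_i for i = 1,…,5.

0.9, -0.4, -2.9, 0.8, 1.6

x=6: ŷ = 3.5 + 2.5·6 = 18.5; e = 19.4 − 18.5 = 0.9
x=9: ŷ = 3.5 + 2.5·9 = 26; e = 25.6 − 26 = -0.4
x=18: ŷ = 3.5 + 2.5·18 = 48.5; e = 45.6 − 48.5 = -2.9
x=19: ŷ = 3.5 + 2.5·19 = 51; e = 51.8 − 51 = 0.8
x=22: ŷ = 3.5 + 2.5·22 = 58.5; e = 60.1 − 58.5 = 1.6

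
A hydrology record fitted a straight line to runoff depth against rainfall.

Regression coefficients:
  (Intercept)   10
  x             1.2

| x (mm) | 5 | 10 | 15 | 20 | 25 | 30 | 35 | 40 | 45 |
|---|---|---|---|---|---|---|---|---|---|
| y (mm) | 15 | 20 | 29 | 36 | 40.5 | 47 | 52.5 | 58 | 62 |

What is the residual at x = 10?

ŷ = 10 + 1.2·10 = 22
r = 20 − 22 = -2

r = -2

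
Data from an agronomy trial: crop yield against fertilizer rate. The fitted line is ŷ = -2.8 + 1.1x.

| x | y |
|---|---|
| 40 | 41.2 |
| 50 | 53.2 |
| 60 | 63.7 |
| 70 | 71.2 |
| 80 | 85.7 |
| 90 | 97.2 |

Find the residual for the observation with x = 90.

ŷ = -2.8 + 1.1·90 = 96.2
r = 97.2 − 96.2 = 1

r = 1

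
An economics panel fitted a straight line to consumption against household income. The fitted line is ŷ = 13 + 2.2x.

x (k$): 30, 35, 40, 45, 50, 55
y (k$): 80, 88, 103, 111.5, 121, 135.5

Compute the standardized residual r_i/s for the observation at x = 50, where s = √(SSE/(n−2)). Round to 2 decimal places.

-1.02

x=30: ŷ = 13 + 2.2·30 = 79; r = 80 − 79 = 1
x=35: ŷ = 13 + 2.2·35 = 90; r = 88 − 90 = -2
x=40: ŷ = 13 + 2.2·40 = 101; r = 103 − 101 = 2
x=45: ŷ = 13 + 2.2·45 = 112; r = 111.5 − 112 = -0.5
x=50: ŷ = 13 + 2.2·50 = 123; r = 121 − 123 = -2
x=55: ŷ = 13 + 2.2·55 = 134; r = 135.5 − 134 = 1.5
SSE = 1 + 4 + 4 + 0.25 + 4 + 2.25 = 15.5
s = √(15.5/4) = 1.9685
r/s = -2 / 1.9685 = -1.02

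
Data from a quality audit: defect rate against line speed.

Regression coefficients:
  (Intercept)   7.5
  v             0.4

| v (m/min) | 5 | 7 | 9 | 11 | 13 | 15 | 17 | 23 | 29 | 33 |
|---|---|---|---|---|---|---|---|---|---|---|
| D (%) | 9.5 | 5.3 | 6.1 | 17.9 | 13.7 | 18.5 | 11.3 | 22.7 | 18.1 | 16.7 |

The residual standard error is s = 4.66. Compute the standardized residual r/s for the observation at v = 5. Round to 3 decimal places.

ŷ = 7.5 + 0.4·5 = 9.5
r = 9.5 − 9.5 = 0
r/s = 0 / 4.66 = 0.000

0.000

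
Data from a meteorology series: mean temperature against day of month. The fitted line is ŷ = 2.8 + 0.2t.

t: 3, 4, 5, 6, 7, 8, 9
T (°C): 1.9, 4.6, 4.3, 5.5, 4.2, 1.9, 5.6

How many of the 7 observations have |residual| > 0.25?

6

t=3: ŷ = 2.8 + 0.2·3 = 3.4; r = 1.9 − 3.4 = -1.5
t=4: ŷ = 2.8 + 0.2·4 = 3.6; r = 4.6 − 3.6 = 1
t=5: ŷ = 2.8 + 0.2·5 = 3.8; r = 4.3 − 3.8 = 0.5
t=6: ŷ = 2.8 + 0.2·6 = 4; r = 5.5 − 4 = 1.5
t=7: ŷ = 2.8 + 0.2·7 = 4.2; r = 4.2 − 4.2 = 0
t=8: ŷ = 2.8 + 0.2·8 = 4.4; r = 1.9 − 4.4 = -2.5
t=9: ŷ = 2.8 + 0.2·9 = 4.6; r = 5.6 − 4.6 = 1
|r| > 0.25: t=3 (|r|=1.5), t=4 (|r|=1), t=5 (|r|=0.5), t=6 (|r|=1.5), t=8 (|r|=2.5), t=9 (|r|=1) → 6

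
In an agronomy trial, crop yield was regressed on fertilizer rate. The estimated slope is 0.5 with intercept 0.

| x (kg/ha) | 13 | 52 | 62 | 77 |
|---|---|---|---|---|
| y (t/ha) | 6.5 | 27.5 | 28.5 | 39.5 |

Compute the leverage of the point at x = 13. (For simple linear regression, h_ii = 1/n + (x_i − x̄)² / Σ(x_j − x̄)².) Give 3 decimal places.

x̄ = (13 + 52 + 62 + 77)/4 = 51
Σ(x − x̄)² = 1444 + 1 + 121 + 676 = 2242
h = 1/4 + (-38)²/2242 = 0.25 + 0.644068 = 0.894

h = 0.894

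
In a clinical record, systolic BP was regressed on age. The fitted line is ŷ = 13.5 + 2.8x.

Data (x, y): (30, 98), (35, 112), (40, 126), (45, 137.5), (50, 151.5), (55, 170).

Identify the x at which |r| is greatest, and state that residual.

x = 55, r = 2.5

x=30: ŷ = 13.5 + 2.8·30 = 97.5; r = 98 − 97.5 = 0.5
x=35: ŷ = 13.5 + 2.8·35 = 111.5; r = 112 − 111.5 = 0.5
x=40: ŷ = 13.5 + 2.8·40 = 125.5; r = 126 − 125.5 = 0.5
x=45: ŷ = 13.5 + 2.8·45 = 139.5; r = 137.5 − 139.5 = -2
x=50: ŷ = 13.5 + 2.8·50 = 153.5; r = 151.5 − 153.5 = -2
x=55: ŷ = 13.5 + 2.8·55 = 167.5; r = 170 − 167.5 = 2.5
Largest |r| is 2.5 at x = 55, residual 2.5.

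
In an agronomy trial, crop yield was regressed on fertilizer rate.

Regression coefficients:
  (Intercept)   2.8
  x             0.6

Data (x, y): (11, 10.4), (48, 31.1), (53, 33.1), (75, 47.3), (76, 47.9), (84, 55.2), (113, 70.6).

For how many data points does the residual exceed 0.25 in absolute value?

x=11: ŷ = 2.8 + 0.6·11 = 9.4; e = 10.4 − 9.4 = 1
x=48: ŷ = 2.8 + 0.6·48 = 31.6; e = 31.1 − 31.6 = -0.5
x=53: ŷ = 2.8 + 0.6·53 = 34.6; e = 33.1 − 34.6 = -1.5
x=75: ŷ = 2.8 + 0.6·75 = 47.8; e = 47.3 − 47.8 = -0.5
x=76: ŷ = 2.8 + 0.6·76 = 48.4; e = 47.9 − 48.4 = -0.5
x=84: ŷ = 2.8 + 0.6·84 = 53.2; e = 55.2 − 53.2 = 2
x=113: ŷ = 2.8 + 0.6·113 = 70.6; e = 70.6 − 70.6 = 0
|e| > 0.25: x=11 (|e|=1), x=48 (|e|=0.5), x=53 (|e|=1.5), x=75 (|e|=0.5), x=76 (|e|=0.5), x=84 (|e|=2) → 6

6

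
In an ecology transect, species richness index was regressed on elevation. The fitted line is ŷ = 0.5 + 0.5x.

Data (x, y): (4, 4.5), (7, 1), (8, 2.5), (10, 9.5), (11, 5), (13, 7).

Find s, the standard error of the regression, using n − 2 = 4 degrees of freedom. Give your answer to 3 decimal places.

s = 2.915

x=4: ŷ = 0.5 + 0.5·4 = 2.5; e = 4.5 − 2.5 = 2
x=7: ŷ = 0.5 + 0.5·7 = 4; e = 1 − 4 = -3
x=8: ŷ = 0.5 + 0.5·8 = 4.5; e = 2.5 − 4.5 = -2
x=10: ŷ = 0.5 + 0.5·10 = 5.5; e = 9.5 − 5.5 = 4
x=11: ŷ = 0.5 + 0.5·11 = 6; e = 5 − 6 = -1
x=13: ŷ = 0.5 + 0.5·13 = 7; e = 7 − 7 = 0
SSE = 4 + 9 + 4 + 16 + 1 + 0 = 34
s = √(34/4) = √8.5 ≈ 2.915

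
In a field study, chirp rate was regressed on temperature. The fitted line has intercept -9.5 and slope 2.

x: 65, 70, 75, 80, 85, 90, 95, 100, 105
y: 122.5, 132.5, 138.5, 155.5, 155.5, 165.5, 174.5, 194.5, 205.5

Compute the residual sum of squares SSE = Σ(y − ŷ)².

x=65: ŷ = -9.5 + 2·65 = 120.5; r = 122.5 − 120.5 = 2
x=70: ŷ = -9.5 + 2·70 = 130.5; r = 132.5 − 130.5 = 2
x=75: ŷ = -9.5 + 2·75 = 140.5; r = 138.5 − 140.5 = -2
x=80: ŷ = -9.5 + 2·80 = 150.5; r = 155.5 − 150.5 = 5
x=85: ŷ = -9.5 + 2·85 = 160.5; r = 155.5 − 160.5 = -5
x=90: ŷ = -9.5 + 2·90 = 170.5; r = 165.5 − 170.5 = -5
x=95: ŷ = -9.5 + 2·95 = 180.5; r = 174.5 − 180.5 = -6
x=100: ŷ = -9.5 + 2·100 = 190.5; r = 194.5 − 190.5 = 4
x=105: ŷ = -9.5 + 2·105 = 200.5; r = 205.5 − 200.5 = 5
SSE = 4 + 4 + 4 + 25 + 25 + 25 + 36 + 16 + 25 = 164

SSE = 164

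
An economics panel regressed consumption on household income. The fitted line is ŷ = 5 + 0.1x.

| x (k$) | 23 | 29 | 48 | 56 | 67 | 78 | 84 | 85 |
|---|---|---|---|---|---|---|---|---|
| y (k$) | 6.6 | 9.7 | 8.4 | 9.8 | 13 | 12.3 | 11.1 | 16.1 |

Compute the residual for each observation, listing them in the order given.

x=23: ŷ = 5 + 0.1·23 = 7.3; r = 6.6 − 7.3 = -0.7
x=29: ŷ = 5 + 0.1·29 = 7.9; r = 9.7 − 7.9 = 1.8
x=48: ŷ = 5 + 0.1·48 = 9.8; r = 8.4 − 9.8 = -1.4
x=56: ŷ = 5 + 0.1·56 = 10.6; r = 9.8 − 10.6 = -0.8
x=67: ŷ = 5 + 0.1·67 = 11.7; r = 13 − 11.7 = 1.3
x=78: ŷ = 5 + 0.1·78 = 12.8; r = 12.3 − 12.8 = -0.5
x=84: ŷ = 5 + 0.1·84 = 13.4; r = 11.1 − 13.4 = -2.3
x=85: ŷ = 5 + 0.1·85 = 13.5; r = 16.1 − 13.5 = 2.6

-0.7, 1.8, -1.4, -0.8, 1.3, -0.5, -2.3, 2.6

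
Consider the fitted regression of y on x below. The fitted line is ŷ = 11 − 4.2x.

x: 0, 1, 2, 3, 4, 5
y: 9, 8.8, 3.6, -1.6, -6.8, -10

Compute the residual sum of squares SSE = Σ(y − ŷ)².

x=0: ŷ = 11 − 4.2·0 = 11; r = 9 − 11 = -2
x=1: ŷ = 11 − 4.2·1 = 6.8; r = 8.8 − 6.8 = 2
x=2: ŷ = 11 − 4.2·2 = 2.6; r = 3.6 − 2.6 = 1
x=3: ŷ = 11 − 4.2·3 = -1.6; r = -1.6 − (-1.6) = 0
x=4: ŷ = 11 − 4.2·4 = -5.8; r = -6.8 − (-5.8) = -1
x=5: ŷ = 11 − 4.2·5 = -10; r = -10 − (-10) = 0
SSE = 4 + 4 + 1 + 0 + 1 + 0 = 10

SSE = 10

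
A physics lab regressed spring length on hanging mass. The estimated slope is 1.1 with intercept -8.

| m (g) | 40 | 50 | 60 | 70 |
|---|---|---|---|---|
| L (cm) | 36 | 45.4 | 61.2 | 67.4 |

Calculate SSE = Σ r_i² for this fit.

SSE = 15.36

m=40: L̂ = -8 + 1.1·40 = 36; r = 36 − 36 = 0
m=50: L̂ = -8 + 1.1·50 = 47; r = 45.4 − 47 = -1.6
m=60: L̂ = -8 + 1.1·60 = 58; r = 61.2 − 58 = 3.2
m=70: L̂ = -8 + 1.1·70 = 69; r = 67.4 − 69 = -1.6
SSE = 0 + 2.56 + 10.24 + 2.56 = 15.36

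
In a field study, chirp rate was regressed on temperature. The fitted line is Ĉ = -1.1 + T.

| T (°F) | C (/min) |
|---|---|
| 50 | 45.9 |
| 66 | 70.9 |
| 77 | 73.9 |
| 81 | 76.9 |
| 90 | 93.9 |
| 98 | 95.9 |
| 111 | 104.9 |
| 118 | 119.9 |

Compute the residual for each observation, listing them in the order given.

-3, 6, -2, -3, 5, -1, -5, 3

T=50: Ĉ = -1.1 + 50 = 48.9; r = 45.9 − 48.9 = -3
T=66: Ĉ = -1.1 + 66 = 64.9; r = 70.9 − 64.9 = 6
T=77: Ĉ = -1.1 + 77 = 75.9; r = 73.9 − 75.9 = -2
T=81: Ĉ = -1.1 + 81 = 79.9; r = 76.9 − 79.9 = -3
T=90: Ĉ = -1.1 + 90 = 88.9; r = 93.9 − 88.9 = 5
T=98: Ĉ = -1.1 + 98 = 96.9; r = 95.9 − 96.9 = -1
T=111: Ĉ = -1.1 + 111 = 109.9; r = 104.9 − 109.9 = -5
T=118: Ĉ = -1.1 + 118 = 116.9; r = 119.9 − 116.9 = 3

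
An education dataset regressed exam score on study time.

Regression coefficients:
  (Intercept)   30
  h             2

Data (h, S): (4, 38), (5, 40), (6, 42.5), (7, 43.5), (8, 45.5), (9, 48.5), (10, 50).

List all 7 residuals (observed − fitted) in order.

h=4: Ŝ = 30 + 2·4 = 38; r = 38 − 38 = 0
h=5: Ŝ = 30 + 2·5 = 40; r = 40 − 40 = 0
h=6: Ŝ = 30 + 2·6 = 42; r = 42.5 − 42 = 0.5
h=7: Ŝ = 30 + 2·7 = 44; r = 43.5 − 44 = -0.5
h=8: Ŝ = 30 + 2·8 = 46; r = 45.5 − 46 = -0.5
h=9: Ŝ = 30 + 2·9 = 48; r = 48.5 − 48 = 0.5
h=10: Ŝ = 30 + 2·10 = 50; r = 50 − 50 = 0

0, 0, 0.5, -0.5, -0.5, 0.5, 0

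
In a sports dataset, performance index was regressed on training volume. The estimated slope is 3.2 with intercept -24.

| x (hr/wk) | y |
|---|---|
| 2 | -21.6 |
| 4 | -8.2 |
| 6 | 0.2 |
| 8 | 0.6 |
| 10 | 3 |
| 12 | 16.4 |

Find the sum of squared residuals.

SSE = 80

x=2: ŷ = -24 + 3.2·2 = -17.6; r = -21.6 − (-17.6) = -4
x=4: ŷ = -24 + 3.2·4 = -11.2; r = -8.2 − (-11.2) = 3
x=6: ŷ = -24 + 3.2·6 = -4.8; r = 0.2 − (-4.8) = 5
x=8: ŷ = -24 + 3.2·8 = 1.6; r = 0.6 − 1.6 = -1
x=10: ŷ = -24 + 3.2·10 = 8; r = 3 − 8 = -5
x=12: ŷ = -24 + 3.2·12 = 14.4; r = 16.4 − 14.4 = 2
SSE = 16 + 9 + 25 + 1 + 25 + 4 = 80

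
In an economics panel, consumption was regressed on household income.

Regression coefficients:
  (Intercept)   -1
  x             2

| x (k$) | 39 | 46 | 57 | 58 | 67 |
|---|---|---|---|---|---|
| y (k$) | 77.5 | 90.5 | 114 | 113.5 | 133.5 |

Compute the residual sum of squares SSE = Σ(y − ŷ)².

x=39: ŷ = -1 + 2·39 = 77; e = 77.5 − 77 = 0.5
x=46: ŷ = -1 + 2·46 = 91; e = 90.5 − 91 = -0.5
x=57: ŷ = -1 + 2·57 = 113; e = 114 − 113 = 1
x=58: ŷ = -1 + 2·58 = 115; e = 113.5 − 115 = -1.5
x=67: ŷ = -1 + 2·67 = 133; e = 133.5 − 133 = 0.5
SSE = 0.25 + 0.25 + 1 + 2.25 + 0.25 = 4

SSE = 4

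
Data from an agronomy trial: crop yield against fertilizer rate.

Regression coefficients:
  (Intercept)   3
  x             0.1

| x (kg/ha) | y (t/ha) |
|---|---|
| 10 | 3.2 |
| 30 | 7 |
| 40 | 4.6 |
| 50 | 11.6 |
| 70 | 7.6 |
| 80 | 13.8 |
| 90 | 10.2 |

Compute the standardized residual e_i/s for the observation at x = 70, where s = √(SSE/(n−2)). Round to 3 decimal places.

-0.880

x=10: ŷ = 3 + 0.1·10 = 4; e = 3.2 − 4 = -0.8
x=30: ŷ = 3 + 0.1·30 = 6; e = 7 − 6 = 1
x=40: ŷ = 3 + 0.1·40 = 7; e = 4.6 − 7 = -2.4
x=50: ŷ = 3 + 0.1·50 = 8; e = 11.6 − 8 = 3.6
x=70: ŷ = 3 + 0.1·70 = 10; e = 7.6 − 10 = -2.4
x=80: ŷ = 3 + 0.1·80 = 11; e = 13.8 − 11 = 2.8
x=90: ŷ = 3 + 0.1·90 = 12; e = 10.2 − 12 = -1.8
SSE = 0.64 + 1 + 5.76 + 12.96 + 5.76 + 7.84 + 3.24 = 37.2
s = √(37.2/5) = 2.72764
e/s = -2.4 / 2.72764 = -0.880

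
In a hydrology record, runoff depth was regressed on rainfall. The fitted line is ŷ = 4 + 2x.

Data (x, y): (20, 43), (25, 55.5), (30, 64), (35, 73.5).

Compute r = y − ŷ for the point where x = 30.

r = 0

ŷ = 4 + 2·30 = 64
r = 64 − 64 = 0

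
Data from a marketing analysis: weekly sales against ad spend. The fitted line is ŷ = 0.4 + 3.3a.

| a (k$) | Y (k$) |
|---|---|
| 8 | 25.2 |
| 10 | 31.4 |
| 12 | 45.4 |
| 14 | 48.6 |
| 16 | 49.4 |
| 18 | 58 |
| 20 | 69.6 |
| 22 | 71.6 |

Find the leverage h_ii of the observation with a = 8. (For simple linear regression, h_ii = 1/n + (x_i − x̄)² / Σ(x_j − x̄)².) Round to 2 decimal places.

ā = (8 + 10 + 12 + 14 + 16 + 18 + 20 + 22)/8 = 15
Σ(a − ā)² = 49 + 25 + 9 + 1 + 1 + 9 + 25 + 49 = 168
h = 1/8 + (-7)²/168 = 0.125 + 0.291667 = 0.42

h = 0.42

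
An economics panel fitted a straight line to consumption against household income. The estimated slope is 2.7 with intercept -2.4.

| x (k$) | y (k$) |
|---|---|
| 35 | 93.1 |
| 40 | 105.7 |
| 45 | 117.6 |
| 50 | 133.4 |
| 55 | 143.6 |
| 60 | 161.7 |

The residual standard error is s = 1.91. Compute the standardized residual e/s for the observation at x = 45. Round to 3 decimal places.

-0.785

ŷ = -2.4 + 2.7·45 = 119.1
e = 117.6 − 119.1 = -1.5
e/s = -1.5 / 1.91 = -0.785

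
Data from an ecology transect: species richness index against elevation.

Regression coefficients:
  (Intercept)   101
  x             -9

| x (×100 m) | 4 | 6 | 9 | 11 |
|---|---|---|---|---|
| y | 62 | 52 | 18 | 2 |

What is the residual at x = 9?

e = -2

ŷ = 101 − 9·9 = 20
e = 18 − 20 = -2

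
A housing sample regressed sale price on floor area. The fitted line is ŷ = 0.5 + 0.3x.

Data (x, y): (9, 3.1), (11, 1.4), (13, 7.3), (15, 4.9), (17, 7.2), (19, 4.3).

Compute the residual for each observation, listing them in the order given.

x=9: ŷ = 0.5 + 0.3·9 = 3.2; r = 3.1 − 3.2 = -0.1
x=11: ŷ = 0.5 + 0.3·11 = 3.8; r = 1.4 − 3.8 = -2.4
x=13: ŷ = 0.5 + 0.3·13 = 4.4; r = 7.3 − 4.4 = 2.9
x=15: ŷ = 0.5 + 0.3·15 = 5; r = 4.9 − 5 = -0.1
x=17: ŷ = 0.5 + 0.3·17 = 5.6; r = 7.2 − 5.6 = 1.6
x=19: ŷ = 0.5 + 0.3·19 = 6.2; r = 4.3 − 6.2 = -1.9

-0.1, -2.4, 2.9, -0.1, 1.6, -1.9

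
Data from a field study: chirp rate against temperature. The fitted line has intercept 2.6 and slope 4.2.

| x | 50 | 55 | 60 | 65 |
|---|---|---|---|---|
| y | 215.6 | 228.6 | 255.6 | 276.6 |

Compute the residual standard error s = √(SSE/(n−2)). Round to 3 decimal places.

s = 4.243

x=50: ŷ = 2.6 + 4.2·50 = 212.6; r = 215.6 − 212.6 = 3
x=55: ŷ = 2.6 + 4.2·55 = 233.6; r = 228.6 − 233.6 = -5
x=60: ŷ = 2.6 + 4.2·60 = 254.6; r = 255.6 − 254.6 = 1
x=65: ŷ = 2.6 + 4.2·65 = 275.6; r = 276.6 − 275.6 = 1
SSE = 9 + 25 + 1 + 1 = 36
s = √(36/2) = √18 ≈ 4.243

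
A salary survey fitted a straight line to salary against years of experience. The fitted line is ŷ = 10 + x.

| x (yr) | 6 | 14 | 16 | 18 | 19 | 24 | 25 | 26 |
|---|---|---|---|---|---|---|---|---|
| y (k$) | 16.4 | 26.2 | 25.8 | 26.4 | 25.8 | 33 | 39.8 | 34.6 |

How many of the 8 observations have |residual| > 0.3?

7

x=6: ŷ = 10 + 6 = 16; e = 16.4 − 16 = 0.4
x=14: ŷ = 10 + 14 = 24; e = 26.2 − 24 = 2.2
x=16: ŷ = 10 + 16 = 26; e = 25.8 − 26 = -0.2
x=18: ŷ = 10 + 18 = 28; e = 26.4 − 28 = -1.6
x=19: ŷ = 10 + 19 = 29; e = 25.8 − 29 = -3.2
x=24: ŷ = 10 + 24 = 34; e = 33 − 34 = -1
x=25: ŷ = 10 + 25 = 35; e = 39.8 − 35 = 4.8
x=26: ŷ = 10 + 26 = 36; e = 34.6 − 36 = -1.4
|e| > 0.3: x=6 (|e|=0.4), x=14 (|e|=2.2), x=18 (|e|=1.6), x=19 (|e|=3.2), x=24 (|e|=1), x=25 (|e|=4.8), x=26 (|e|=1.4) → 7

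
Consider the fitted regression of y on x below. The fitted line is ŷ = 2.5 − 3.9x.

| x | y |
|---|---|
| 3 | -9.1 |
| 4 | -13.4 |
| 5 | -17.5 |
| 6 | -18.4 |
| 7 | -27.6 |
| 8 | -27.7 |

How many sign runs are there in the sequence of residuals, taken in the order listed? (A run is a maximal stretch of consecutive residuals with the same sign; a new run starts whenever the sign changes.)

x=3: ŷ = 2.5 − 3.9·3 = -9.2; r = -9.1 − (-9.2) = 0.1
x=4: ŷ = 2.5 − 3.9·4 = -13.1; r = -13.4 − (-13.1) = -0.3
x=5: ŷ = 2.5 − 3.9·5 = -17; r = -17.5 − (-17) = -0.5
x=6: ŷ = 2.5 − 3.9·6 = -20.9; r = -18.4 − (-20.9) = 2.5
x=7: ŷ = 2.5 − 3.9·7 = -24.8; r = -27.6 − (-24.8) = -2.8
x=8: ŷ = 2.5 − 3.9·8 = -28.7; r = -27.7 − (-28.7) = 1
Signs: + − − + − +
Runs: +×1, −×2, +×1, −×1, +×1 → 5

5 runs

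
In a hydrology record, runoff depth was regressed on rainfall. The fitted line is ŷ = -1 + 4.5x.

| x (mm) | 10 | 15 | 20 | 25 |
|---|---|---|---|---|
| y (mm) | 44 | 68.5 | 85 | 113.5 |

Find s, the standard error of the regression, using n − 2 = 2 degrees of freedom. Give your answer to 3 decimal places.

s = 3.464

x=10: ŷ = -1 + 4.5·10 = 44; e = 44 − 44 = 0
x=15: ŷ = -1 + 4.5·15 = 66.5; e = 68.5 − 66.5 = 2
x=20: ŷ = -1 + 4.5·20 = 89; e = 85 − 89 = -4
x=25: ŷ = -1 + 4.5·25 = 111.5; e = 113.5 − 111.5 = 2
SSE = 0 + 4 + 16 + 4 = 24
s = √(24/2) = √12 ≈ 3.464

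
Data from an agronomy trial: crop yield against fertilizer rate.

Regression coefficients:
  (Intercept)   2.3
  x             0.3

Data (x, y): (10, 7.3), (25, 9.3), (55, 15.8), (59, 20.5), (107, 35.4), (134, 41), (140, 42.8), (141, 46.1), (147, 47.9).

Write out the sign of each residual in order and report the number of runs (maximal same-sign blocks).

x=10: ŷ = 2.3 + 0.3·10 = 5.3; e = 7.3 − 5.3 = 2
x=25: ŷ = 2.3 + 0.3·25 = 9.8; e = 9.3 − 9.8 = -0.5
x=55: ŷ = 2.3 + 0.3·55 = 18.8; e = 15.8 − 18.8 = -3
x=59: ŷ = 2.3 + 0.3·59 = 20; e = 20.5 − 20 = 0.5
x=107: ŷ = 2.3 + 0.3·107 = 34.4; e = 35.4 − 34.4 = 1
x=134: ŷ = 2.3 + 0.3·134 = 42.5; e = 41 − 42.5 = -1.5
x=140: ŷ = 2.3 + 0.3·140 = 44.3; e = 42.8 − 44.3 = -1.5
x=141: ŷ = 2.3 + 0.3·141 = 44.6; e = 46.1 − 44.6 = 1.5
x=147: ŷ = 2.3 + 0.3·147 = 46.4; e = 47.9 − 46.4 = 1.5
Signs: + − − + + − − + +
Runs: +×1, −×2, +×2, −×2, +×2 → 5

5 runs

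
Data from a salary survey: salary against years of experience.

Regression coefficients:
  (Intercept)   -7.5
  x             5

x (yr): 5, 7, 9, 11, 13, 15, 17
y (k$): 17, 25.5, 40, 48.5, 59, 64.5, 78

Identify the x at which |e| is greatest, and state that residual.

x = 15, e = -3

x=5: ŷ = -7.5 + 5·5 = 17.5; e = 17 − 17.5 = -0.5
x=7: ŷ = -7.5 + 5·7 = 27.5; e = 25.5 − 27.5 = -2
x=9: ŷ = -7.5 + 5·9 = 37.5; e = 40 − 37.5 = 2.5
x=11: ŷ = -7.5 + 5·11 = 47.5; e = 48.5 − 47.5 = 1
x=13: ŷ = -7.5 + 5·13 = 57.5; e = 59 − 57.5 = 1.5
x=15: ŷ = -7.5 + 5·15 = 67.5; e = 64.5 − 67.5 = -3
x=17: ŷ = -7.5 + 5·17 = 77.5; e = 78 − 77.5 = 0.5
Largest |e| is 3 at x = 15, residual -3.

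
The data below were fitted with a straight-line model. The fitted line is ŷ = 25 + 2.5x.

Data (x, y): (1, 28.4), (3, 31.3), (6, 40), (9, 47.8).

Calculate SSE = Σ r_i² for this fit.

x=1: ŷ = 25 + 2.5·1 = 27.5; r = 28.4 − 27.5 = 0.9
x=3: ŷ = 25 + 2.5·3 = 32.5; r = 31.3 − 32.5 = -1.2
x=6: ŷ = 25 + 2.5·6 = 40; r = 40 − 40 = 0
x=9: ŷ = 25 + 2.5·9 = 47.5; r = 47.8 − 47.5 = 0.3
SSE = 0.81 + 1.44 + 0 + 0.09 = 2.34

SSE = 2.34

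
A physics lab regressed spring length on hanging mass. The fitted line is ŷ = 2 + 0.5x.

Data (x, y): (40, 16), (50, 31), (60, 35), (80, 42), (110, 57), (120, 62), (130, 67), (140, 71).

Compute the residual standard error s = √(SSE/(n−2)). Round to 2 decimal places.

x=40: ŷ = 2 + 0.5·40 = 22; r = 16 − 22 = -6
x=50: ŷ = 2 + 0.5·50 = 27; r = 31 − 27 = 4
x=60: ŷ = 2 + 0.5·60 = 32; r = 35 − 32 = 3
x=80: ŷ = 2 + 0.5·80 = 42; r = 42 − 42 = 0
x=110: ŷ = 2 + 0.5·110 = 57; r = 57 − 57 = 0
x=120: ŷ = 2 + 0.5·120 = 62; r = 62 − 62 = 0
x=130: ŷ = 2 + 0.5·130 = 67; r = 67 − 67 = 0
x=140: ŷ = 2 + 0.5·140 = 72; r = 71 − 72 = -1
SSE = 36 + 16 + 9 + 0 + 0 + 0 + 0 + 1 = 62
s = √(62/6) = √10.3333 ≈ 3.21

s = 3.21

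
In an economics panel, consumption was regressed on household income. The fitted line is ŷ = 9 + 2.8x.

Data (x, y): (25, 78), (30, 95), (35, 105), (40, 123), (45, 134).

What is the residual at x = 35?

ŷ = 9 + 2.8·35 = 107
r = 105 − 107 = -2

r = -2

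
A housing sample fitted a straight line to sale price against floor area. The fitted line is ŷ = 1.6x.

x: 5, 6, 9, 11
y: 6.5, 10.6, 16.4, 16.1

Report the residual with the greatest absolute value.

e = 2

x=5: ŷ = 1.6·5 = 8; e = 6.5 − 8 = -1.5
x=6: ŷ = 1.6·6 = 9.6; e = 10.6 − 9.6 = 1
x=9: ŷ = 1.6·9 = 14.4; e = 16.4 − 14.4 = 2
x=11: ŷ = 1.6·11 = 17.6; e = 16.1 − 17.6 = -1.5
Largest |e| is 2 at x = 9, residual 2.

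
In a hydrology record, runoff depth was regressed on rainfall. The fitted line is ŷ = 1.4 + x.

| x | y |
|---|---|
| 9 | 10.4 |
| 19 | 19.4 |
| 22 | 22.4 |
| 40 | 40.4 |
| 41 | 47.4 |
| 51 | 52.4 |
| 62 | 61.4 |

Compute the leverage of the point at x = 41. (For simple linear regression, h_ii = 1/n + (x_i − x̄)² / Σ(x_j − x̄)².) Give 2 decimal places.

x̄ = (9 + 19 + 22 + 40 + 41 + 51 + 62)/7 = 34.8571
Σ(x − x̄)² = 668.592 + 251.449 + 165.306 + 26.449 + 37.7347 + 260.592 + 736.735 = 2146.86
h = 1/7 + (6.14286)²/2146.86 = 0.142857 + 0.0175767 = 0.16

h = 0.16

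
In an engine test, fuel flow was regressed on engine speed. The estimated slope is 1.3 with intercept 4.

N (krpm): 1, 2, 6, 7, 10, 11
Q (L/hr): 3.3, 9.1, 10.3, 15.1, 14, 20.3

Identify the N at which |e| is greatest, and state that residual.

N = 10, e = -3

N=1: Q̂ = 4 + 1.3·1 = 5.3; e = 3.3 − 5.3 = -2
N=2: Q̂ = 4 + 1.3·2 = 6.6; e = 9.1 − 6.6 = 2.5
N=6: Q̂ = 4 + 1.3·6 = 11.8; e = 10.3 − 11.8 = -1.5
N=7: Q̂ = 4 + 1.3·7 = 13.1; e = 15.1 − 13.1 = 2
N=10: Q̂ = 4 + 1.3·10 = 17; e = 14 − 17 = -3
N=11: Q̂ = 4 + 1.3·11 = 18.3; e = 20.3 − 18.3 = 2
Largest |e| is 3 at N = 10, residual -3.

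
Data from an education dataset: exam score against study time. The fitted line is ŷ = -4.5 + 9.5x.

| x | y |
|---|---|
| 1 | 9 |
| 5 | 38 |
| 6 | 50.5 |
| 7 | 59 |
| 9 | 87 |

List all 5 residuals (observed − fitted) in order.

4, -5, -2, -3, 6

x=1: ŷ = -4.5 + 9.5·1 = 5; r = 9 − 5 = 4
x=5: ŷ = -4.5 + 9.5·5 = 43; r = 38 − 43 = -5
x=6: ŷ = -4.5 + 9.5·6 = 52.5; r = 50.5 − 52.5 = -2
x=7: ŷ = -4.5 + 9.5·7 = 62; r = 59 − 62 = -3
x=9: ŷ = -4.5 + 9.5·9 = 81; r = 87 − 81 = 6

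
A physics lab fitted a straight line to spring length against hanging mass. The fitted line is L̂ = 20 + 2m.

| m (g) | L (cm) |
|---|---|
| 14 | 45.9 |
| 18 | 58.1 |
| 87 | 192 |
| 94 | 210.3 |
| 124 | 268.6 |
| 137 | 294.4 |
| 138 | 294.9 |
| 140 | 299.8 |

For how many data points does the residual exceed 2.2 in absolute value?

1

m=14: L̂ = 20 + 2·14 = 48; r = 45.9 − 48 = -2.1
m=18: L̂ = 20 + 2·18 = 56; r = 58.1 − 56 = 2.1
m=87: L̂ = 20 + 2·87 = 194; r = 192 − 194 = -2
m=94: L̂ = 20 + 2·94 = 208; r = 210.3 − 208 = 2.3
m=124: L̂ = 20 + 2·124 = 268; r = 268.6 − 268 = 0.6
m=137: L̂ = 20 + 2·137 = 294; r = 294.4 − 294 = 0.4
m=138: L̂ = 20 + 2·138 = 296; r = 294.9 − 296 = -1.1
m=140: L̂ = 20 + 2·140 = 300; r = 299.8 − 300 = -0.2
|r| > 2.2: m=94 (|r|=2.3) → 1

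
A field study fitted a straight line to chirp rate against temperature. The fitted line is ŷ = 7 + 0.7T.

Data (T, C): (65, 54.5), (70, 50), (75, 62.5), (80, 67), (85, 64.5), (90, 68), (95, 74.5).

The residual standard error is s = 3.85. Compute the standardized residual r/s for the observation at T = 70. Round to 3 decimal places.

ŷ = 7 + 0.7·70 = 56
r = 50 − 56 = -6
r/s = -6 / 3.85 = -1.558

-1.558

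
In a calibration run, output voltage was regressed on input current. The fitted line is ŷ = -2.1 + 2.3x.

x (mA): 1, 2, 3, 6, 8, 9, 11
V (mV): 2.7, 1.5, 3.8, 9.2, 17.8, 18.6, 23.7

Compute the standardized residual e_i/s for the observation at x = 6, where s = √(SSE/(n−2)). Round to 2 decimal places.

-1.36

x=1: ŷ = -2.1 + 2.3·1 = 0.2; e = 2.7 − 0.2 = 2.5
x=2: ŷ = -2.1 + 2.3·2 = 2.5; e = 1.5 − 2.5 = -1
x=3: ŷ = -2.1 + 2.3·3 = 4.8; e = 3.8 − 4.8 = -1
x=6: ŷ = -2.1 + 2.3·6 = 11.7; e = 9.2 − 11.7 = -2.5
x=8: ŷ = -2.1 + 2.3·8 = 16.3; e = 17.8 − 16.3 = 1.5
x=9: ŷ = -2.1 + 2.3·9 = 18.6; e = 18.6 − 18.6 = 0
x=11: ŷ = -2.1 + 2.3·11 = 23.2; e = 23.7 − 23.2 = 0.5
SSE = 6.25 + 1 + 1 + 6.25 + 2.25 + 0 + 0.25 = 17
s = √(17/5) = 1.84391
e/s = -2.5 / 1.84391 = -1.36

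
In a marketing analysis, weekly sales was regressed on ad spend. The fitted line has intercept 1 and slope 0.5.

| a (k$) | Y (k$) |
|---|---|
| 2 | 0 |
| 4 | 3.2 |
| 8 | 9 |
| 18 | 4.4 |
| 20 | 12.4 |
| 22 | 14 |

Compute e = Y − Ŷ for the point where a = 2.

Ŷ = 1 + 0.5·2 = 2
e = 0 − 2 = -2

e = -2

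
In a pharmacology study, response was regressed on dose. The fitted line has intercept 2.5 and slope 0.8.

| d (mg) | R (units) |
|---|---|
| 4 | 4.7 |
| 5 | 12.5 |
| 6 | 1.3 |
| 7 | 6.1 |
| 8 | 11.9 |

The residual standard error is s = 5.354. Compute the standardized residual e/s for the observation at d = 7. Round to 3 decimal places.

-0.374

ŷ = 2.5 + 0.8·7 = 8.1
e = 6.1 − 8.1 = -2
e/s = -2 / 5.354 = -0.374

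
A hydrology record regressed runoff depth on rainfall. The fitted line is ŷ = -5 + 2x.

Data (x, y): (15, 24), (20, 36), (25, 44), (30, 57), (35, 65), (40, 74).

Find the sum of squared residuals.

SSE = 8

x=15: ŷ = -5 + 2·15 = 25; r = 24 − 25 = -1
x=20: ŷ = -5 + 2·20 = 35; r = 36 − 35 = 1
x=25: ŷ = -5 + 2·25 = 45; r = 44 − 45 = -1
x=30: ŷ = -5 + 2·30 = 55; r = 57 − 55 = 2
x=35: ŷ = -5 + 2·35 = 65; r = 65 − 65 = 0
x=40: ŷ = -5 + 2·40 = 75; r = 74 − 75 = -1
SSE = 1 + 1 + 1 + 4 + 0 + 1 = 8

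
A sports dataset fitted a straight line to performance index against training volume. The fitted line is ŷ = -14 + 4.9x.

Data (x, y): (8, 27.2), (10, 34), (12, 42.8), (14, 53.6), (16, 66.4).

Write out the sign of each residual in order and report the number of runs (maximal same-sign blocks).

3 runs

x=8: ŷ = -14 + 4.9·8 = 25.2; e = 27.2 − 25.2 = 2
x=10: ŷ = -14 + 4.9·10 = 35; e = 34 − 35 = -1
x=12: ŷ = -14 + 4.9·12 = 44.8; e = 42.8 − 44.8 = -2
x=14: ŷ = -14 + 4.9·14 = 54.6; e = 53.6 − 54.6 = -1
x=16: ŷ = -14 + 4.9·16 = 64.4; e = 66.4 − 64.4 = 2
Signs: + − − − +
Runs: +×1, −×3, +×1 → 3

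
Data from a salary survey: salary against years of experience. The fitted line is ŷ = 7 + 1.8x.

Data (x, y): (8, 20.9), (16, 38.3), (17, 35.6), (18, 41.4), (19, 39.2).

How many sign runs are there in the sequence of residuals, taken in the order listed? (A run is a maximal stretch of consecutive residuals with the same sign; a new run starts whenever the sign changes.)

5 runs

x=8: ŷ = 7 + 1.8·8 = 21.4; r = 20.9 − 21.4 = -0.5
x=16: ŷ = 7 + 1.8·16 = 35.8; r = 38.3 − 35.8 = 2.5
x=17: ŷ = 7 + 1.8·17 = 37.6; r = 35.6 − 37.6 = -2
x=18: ŷ = 7 + 1.8·18 = 39.4; r = 41.4 − 39.4 = 2
x=19: ŷ = 7 + 1.8·19 = 41.2; r = 39.2 − 41.2 = -2
Signs: − + − + −
Runs: −×1, +×1, −×1, +×1, −×1 → 5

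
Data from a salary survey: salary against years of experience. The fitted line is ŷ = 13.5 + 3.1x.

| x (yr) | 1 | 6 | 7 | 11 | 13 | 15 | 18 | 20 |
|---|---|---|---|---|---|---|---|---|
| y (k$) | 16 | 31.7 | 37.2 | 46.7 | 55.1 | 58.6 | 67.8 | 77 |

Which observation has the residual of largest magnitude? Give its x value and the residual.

x = 7, r = 2

x=1: ŷ = 13.5 + 3.1·1 = 16.6; r = 16 − 16.6 = -0.6
x=6: ŷ = 13.5 + 3.1·6 = 32.1; r = 31.7 − 32.1 = -0.4
x=7: ŷ = 13.5 + 3.1·7 = 35.2; r = 37.2 − 35.2 = 2
x=11: ŷ = 13.5 + 3.1·11 = 47.6; r = 46.7 − 47.6 = -0.9
x=13: ŷ = 13.5 + 3.1·13 = 53.8; r = 55.1 − 53.8 = 1.3
x=15: ŷ = 13.5 + 3.1·15 = 60; r = 58.6 − 60 = -1.4
x=18: ŷ = 13.5 + 3.1·18 = 69.3; r = 67.8 − 69.3 = -1.5
x=20: ŷ = 13.5 + 3.1·20 = 75.5; r = 77 − 75.5 = 1.5
Largest |r| is 2 at x = 7, residual 2.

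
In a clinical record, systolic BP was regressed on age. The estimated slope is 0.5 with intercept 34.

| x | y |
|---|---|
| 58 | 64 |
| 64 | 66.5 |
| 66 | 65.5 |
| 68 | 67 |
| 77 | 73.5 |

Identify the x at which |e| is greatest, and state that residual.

x = 66, e = -1.5

x=58: ŷ = 34 + 0.5·58 = 63; e = 64 − 63 = 1
x=64: ŷ = 34 + 0.5·64 = 66; e = 66.5 − 66 = 0.5
x=66: ŷ = 34 + 0.5·66 = 67; e = 65.5 − 67 = -1.5
x=68: ŷ = 34 + 0.5·68 = 68; e = 67 − 68 = -1
x=77: ŷ = 34 + 0.5·77 = 72.5; e = 73.5 − 72.5 = 1
Largest |e| is 1.5 at x = 66, residual -1.5.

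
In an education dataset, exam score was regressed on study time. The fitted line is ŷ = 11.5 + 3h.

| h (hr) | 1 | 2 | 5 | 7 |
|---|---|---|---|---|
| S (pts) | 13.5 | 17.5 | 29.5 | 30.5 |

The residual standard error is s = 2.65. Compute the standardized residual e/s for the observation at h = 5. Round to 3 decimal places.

ŷ = 11.5 + 3·5 = 26.5
e = 29.5 − 26.5 = 3
e/s = 3 / 2.65 = 1.132

1.132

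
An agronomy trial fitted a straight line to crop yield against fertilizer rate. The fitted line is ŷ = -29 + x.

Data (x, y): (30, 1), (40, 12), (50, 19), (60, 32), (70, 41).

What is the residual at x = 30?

e = 0

ŷ = -29 + 30 = 1
e = 1 − 1 = 0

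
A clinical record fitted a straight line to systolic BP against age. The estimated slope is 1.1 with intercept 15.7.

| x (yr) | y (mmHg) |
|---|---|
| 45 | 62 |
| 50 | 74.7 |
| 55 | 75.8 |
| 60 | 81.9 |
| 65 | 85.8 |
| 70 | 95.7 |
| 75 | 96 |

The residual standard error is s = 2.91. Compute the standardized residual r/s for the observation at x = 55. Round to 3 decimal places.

ŷ = 15.7 + 1.1·55 = 76.2
r = 75.8 − 76.2 = -0.4
r/s = -0.4 / 2.91 = -0.137

-0.137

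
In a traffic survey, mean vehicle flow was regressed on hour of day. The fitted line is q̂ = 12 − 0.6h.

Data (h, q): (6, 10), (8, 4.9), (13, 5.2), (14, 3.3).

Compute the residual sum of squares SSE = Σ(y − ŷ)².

SSE = 8.94

h=6: q̂ = 12 − 0.6·6 = 8.4; e = 10 − 8.4 = 1.6
h=8: q̂ = 12 − 0.6·8 = 7.2; e = 4.9 − 7.2 = -2.3
h=13: q̂ = 12 − 0.6·13 = 4.2; e = 5.2 − 4.2 = 1
h=14: q̂ = 12 − 0.6·14 = 3.6; e = 3.3 − 3.6 = -0.3
SSE = 2.56 + 5.29 + 1 + 0.09 = 8.94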